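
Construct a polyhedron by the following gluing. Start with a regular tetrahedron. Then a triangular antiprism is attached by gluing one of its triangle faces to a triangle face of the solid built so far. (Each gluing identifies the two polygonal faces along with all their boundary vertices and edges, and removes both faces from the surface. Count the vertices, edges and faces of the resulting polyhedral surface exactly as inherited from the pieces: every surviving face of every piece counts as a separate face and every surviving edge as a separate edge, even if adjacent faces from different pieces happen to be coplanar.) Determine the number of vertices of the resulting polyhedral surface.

A regular tetrahedron: V=4, E=6, F=4.
Attach a triangular antiprism (V=6, E=12, F=8) along a 3-gon: merge 3 vertices and 3 edges, delete both glued faces → V=7, E=15, F=10.
Check: V − E + F = 7 − 15 + 10 = 2.

7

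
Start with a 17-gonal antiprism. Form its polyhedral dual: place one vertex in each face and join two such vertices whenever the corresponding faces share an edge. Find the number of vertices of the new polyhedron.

The base solid has V = 34, E = 68, F = 36.
The dual swaps V and F and preserves E: V′ = F = 36, E′ = E = 68, F′ = V = 34.

36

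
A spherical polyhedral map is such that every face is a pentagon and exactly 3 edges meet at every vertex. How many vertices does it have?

20

Each face has 5 edges and each edge borders two faces, so 2E = 5F.
Each vertex has degree 3, so 3V = 2E and hence V = 5F/3.
Euler: V − E + F = 2 ⇒ (5F/3) − (5F/2) + F = 2.
Multiply by 6: (10 − 15 + 6)F = 12, i.e. 1F = 12.
So F = 12, E = 5·12/2 = 30, V = 5·12/3 = 20.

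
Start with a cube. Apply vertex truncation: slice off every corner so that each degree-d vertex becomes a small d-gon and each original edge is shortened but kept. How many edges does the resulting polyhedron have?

The base solid has V = 8, E = 12, F = 6.
Truncation replaces each original edge-end by a new vertex, so V′ = 2E = 24.
Each original edge survives, and each old vertex of degree d contributes d new edges; summing degrees gives Σd = 2E, so E′ = E + 2E = 3E = 36.
Each original face survives and each original vertex becomes one new face: F′ = F + V = 14.

36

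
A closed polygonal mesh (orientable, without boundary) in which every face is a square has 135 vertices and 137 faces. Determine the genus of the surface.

Every face is a square, so 2E = 4·137 = 548, giving E = 274.
χ = V − E + F = 135 − 274 + 137 = -2.
For a closed orientable surface χ = 2 − 2g, so g = (2 − (-2))/2 = 2.

2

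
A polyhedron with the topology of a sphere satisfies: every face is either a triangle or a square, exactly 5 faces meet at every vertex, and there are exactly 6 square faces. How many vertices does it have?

Let x be the number of triangles; then F = 6 + x.
Edge–face incidences: 2E = 4·6 + 3·x = 24 + 3x.
Every vertex has degree 5, so 5V = 2E.
Euler: V − E + F = 2 ⇒ (2E)/5 − E + (6 + x) = 2.
Multiply by 10: 2·(2E) − 5·(2E) + 10·(6 + x) = 20, i.e. 60 + 10x − 3·(24 + 3x) = 20.
Collecting terms: x − 12 = 20, so x = 32.
Then 2E = 24 + 3·32 = 120, so E = 60, V = 2E/5 = 24, F = 6 + 32 = 38.

24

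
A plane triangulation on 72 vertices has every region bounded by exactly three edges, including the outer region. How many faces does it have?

In a plane triangulation 3F = 2E and V − E + F = 2, so F = 2V − 4 = 2·72 − 4 = 140.

140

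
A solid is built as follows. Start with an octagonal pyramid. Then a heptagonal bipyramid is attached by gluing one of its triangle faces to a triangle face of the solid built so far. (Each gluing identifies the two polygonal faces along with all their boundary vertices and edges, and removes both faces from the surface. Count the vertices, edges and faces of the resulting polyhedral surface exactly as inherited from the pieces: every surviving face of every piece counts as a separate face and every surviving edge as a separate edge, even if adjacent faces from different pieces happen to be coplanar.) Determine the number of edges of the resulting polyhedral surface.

An octagonal pyramid: V=9, E=16, F=9.
Attach a heptagonal bipyramid (V=9, E=21, F=14) along a 3-gon: merge 3 vertices and 3 edges, delete both glued faces → V=15, E=34, F=21.
Check: V − E + F = 15 − 34 + 21 = 2.

34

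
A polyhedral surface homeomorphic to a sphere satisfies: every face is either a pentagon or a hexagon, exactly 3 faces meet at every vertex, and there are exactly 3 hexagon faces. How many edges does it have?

Let x be the number of pentagons; then F = 3 + x.
Edge–face incidences: 2E = 6·3 + 5·x = 18 + 5x.
Every vertex has degree 3, so 3V = 2E.
Euler: V − E + F = 2 ⇒ (2E)/3 − E + (3 + x) = 2.
Multiply by 6: 2·(2E) − 3·(2E) + 6·(3 + x) = 12, i.e. 18 + 6x − (18 + 5x) = 12.
Collecting terms: x = 12.
Then 2E = 18 + 5·12 = 78, so E = 39, V = 2E/3 = 26, F = 3 + 12 = 15.

39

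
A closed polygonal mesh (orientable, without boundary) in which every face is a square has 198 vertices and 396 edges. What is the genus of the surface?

1

Every face is a square and each edge borders two faces, so 4F = 2·396, giving F = 198.
χ = V − E + F = 198 − 396 + 198 = 0.
For a closed orientable surface χ = 2 − 2g, so g = (2 − (0))/2 = 1.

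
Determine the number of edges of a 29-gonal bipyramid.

87

A bipyramid over an n-gon has 2n triangular faces and n + 2 vertices: V = 29 + 2 = 31, E = 3·29 = 87, F = 2·29 = 58.
Check: V − E + F = 31 − 87 + 58 = 2.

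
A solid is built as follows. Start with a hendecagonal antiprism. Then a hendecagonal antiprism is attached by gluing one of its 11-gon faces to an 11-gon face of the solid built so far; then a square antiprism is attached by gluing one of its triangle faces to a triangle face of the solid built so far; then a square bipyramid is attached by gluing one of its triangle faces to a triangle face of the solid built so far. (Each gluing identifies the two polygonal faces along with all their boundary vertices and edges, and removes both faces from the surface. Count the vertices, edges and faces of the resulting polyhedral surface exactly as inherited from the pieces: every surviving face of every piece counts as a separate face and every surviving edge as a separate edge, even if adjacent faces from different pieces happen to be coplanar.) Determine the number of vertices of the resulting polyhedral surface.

A hendecagonal antiprism: V=22, E=44, F=24.
Attach a hendecagonal antiprism (V=22, E=44, F=24) along an 11-gon: merge 11 vertices and 11 edges, delete both glued faces → V=33, E=77, F=46.
Attach a square antiprism (V=8, E=16, F=10) along a 3-gon: merge 3 vertices and 3 edges, delete both glued faces → V=38, E=90, F=54.
Attach a square bipyramid (V=6, E=12, F=8) along a 3-gon: merge 3 vertices and 3 edges, delete both glued faces → V=41, E=99, F=60.
Check: V − E + F = 41 − 99 + 60 = 2.

41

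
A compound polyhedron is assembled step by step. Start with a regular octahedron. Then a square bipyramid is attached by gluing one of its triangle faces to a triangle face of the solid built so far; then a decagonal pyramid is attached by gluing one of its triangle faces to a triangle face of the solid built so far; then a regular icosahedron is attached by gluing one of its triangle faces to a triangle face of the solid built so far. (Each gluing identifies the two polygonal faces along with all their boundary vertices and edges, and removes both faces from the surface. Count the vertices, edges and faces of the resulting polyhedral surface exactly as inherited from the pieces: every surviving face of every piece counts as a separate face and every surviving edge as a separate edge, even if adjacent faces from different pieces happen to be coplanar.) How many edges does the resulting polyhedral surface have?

65

A regular octahedron: V=6, E=12, F=8.
Attach a square bipyramid (V=6, E=12, F=8) along a 3-gon: merge 3 vertices and 3 edges, delete both glued faces → V=9, E=21, F=14.
Attach a decagonal pyramid (V=11, E=20, F=11) along a 3-gon: merge 3 vertices and 3 edges, delete both glued faces → V=17, E=38, F=23.
Attach a regular icosahedron (V=12, E=30, F=20) along a 3-gon: merge 3 vertices and 3 edges, delete both glued faces → V=26, E=65, F=41.
Check: V − E + F = 26 − 65 + 41 = 2.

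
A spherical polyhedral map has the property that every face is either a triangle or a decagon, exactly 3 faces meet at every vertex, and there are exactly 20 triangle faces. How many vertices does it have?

60

Let x be the number of decagons; then F = 20 + x.
Edge–face incidences: 2E = 3·20 + 10·x = 60 + 10x.
Every vertex has degree 3, so 3V = 2E.
Euler: V − E + F = 2 ⇒ (2E)/3 − E + (20 + x) = 2.
Multiply by 6: 2·(2E) − 3·(2E) + 6·(20 + x) = 12, i.e. 120 + 6x − (60 + 10x) = 12.
Collecting terms: −4x + 60 = 12, so −4x = −48, so x = 12.
Then 2E = 60 + 10·12 = 180, so E = 90, V = 2E/3 = 60, F = 20 + 12 = 32.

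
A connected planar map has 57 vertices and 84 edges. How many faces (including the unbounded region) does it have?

Euler's formula for a connected plane graph: V − E + F = 2, so F = 2 − 57 + 84 = 29.

29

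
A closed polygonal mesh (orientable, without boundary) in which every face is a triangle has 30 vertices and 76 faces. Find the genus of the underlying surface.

5

Every face is a triangle, so 2E = 3·76 = 228, giving E = 114.
χ = V − E + F = 30 − 114 + 76 = -8.
For a closed orientable surface χ = 2 − 2g, so g = (2 − (-8))/2 = 5.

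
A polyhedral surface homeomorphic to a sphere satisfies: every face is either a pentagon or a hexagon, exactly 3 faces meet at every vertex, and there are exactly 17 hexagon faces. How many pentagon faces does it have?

12

Let x be the number of pentagons; then F = 17 + x.
Edge–face incidences: 2E = 6·17 + 5·x = 102 + 5x.
Every vertex has degree 3, so 3V = 2E.
Euler: V − E + F = 2 ⇒ (2E)/3 − E + (17 + x) = 2.
Multiply by 6: 2·(2E) − 3·(2E) + 6·(17 + x) = 12, i.e. 102 + 6x − (102 + 5x) = 12.
Collecting terms: x = 12.
Then 2E = 102 + 5·12 = 162, so E = 81, V = 2E/3 = 54, F = 17 + 12 = 29.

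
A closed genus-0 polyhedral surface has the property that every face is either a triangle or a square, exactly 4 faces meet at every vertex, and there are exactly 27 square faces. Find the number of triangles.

8

Let x be the number of triangles; then F = 27 + x.
Edge–face incidences: 2E = 4·27 + 3·x = 108 + 3x.
Every vertex has degree 4, so 4V = 2E.
Euler: V − E + F = 2 ⇒ (2E)/4 − E + (27 + x) = 2.
Multiply by 8: 2·(2E) − 4·(2E) + 8·(27 + x) = 16, i.e. 216 + 8x − 2·(108 + 3x) = 16.
Collecting terms: 2x = 16, so x = 8.
Then 2E = 108 + 3·8 = 132, so E = 66, V = 2E/4 = 33, F = 27 + 8 = 35.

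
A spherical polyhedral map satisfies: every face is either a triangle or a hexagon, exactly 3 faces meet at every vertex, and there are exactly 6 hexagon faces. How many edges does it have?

24

Let x be the number of triangles; then F = 6 + x.
Edge–face incidences: 2E = 6·6 + 3·x = 36 + 3x.
Every vertex has degree 3, so 3V = 2E.
Euler: V − E + F = 2 ⇒ (2E)/3 − E + (6 + x) = 2.
Multiply by 6: 2·(2E) − 3·(2E) + 6·(6 + x) = 12, i.e. 36 + 6x − (36 + 3x) = 12.
Collecting terms: 3x = 12, so x = 4.
Then 2E = 36 + 3·4 = 48, so E = 24, V = 2E/3 = 16, F = 6 + 4 = 10.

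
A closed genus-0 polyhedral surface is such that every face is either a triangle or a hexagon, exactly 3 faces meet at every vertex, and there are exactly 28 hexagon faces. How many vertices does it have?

60

Let x be the number of triangles; then F = 28 + x.
Edge–face incidences: 2E = 6·28 + 3·x = 168 + 3x.
Every vertex has degree 3, so 3V = 2E.
Euler: V − E + F = 2 ⇒ (2E)/3 − E + (28 + x) = 2.
Multiply by 6: 2·(2E) − 3·(2E) + 6·(28 + x) = 12, i.e. 168 + 6x − (168 + 3x) = 12.
Collecting terms: 3x = 12, so x = 4.
Then 2E = 168 + 3·4 = 180, so E = 90, V = 2E/3 = 60, F = 28 + 4 = 32.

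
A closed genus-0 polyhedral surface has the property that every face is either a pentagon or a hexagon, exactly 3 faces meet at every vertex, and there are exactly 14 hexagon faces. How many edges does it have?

Let x be the number of pentagons; then F = 14 + x.
Edge–face incidences: 2E = 6·14 + 5·x = 84 + 5x.
Every vertex has degree 3, so 3V = 2E.
Euler: V − E + F = 2 ⇒ (2E)/3 − E + (14 + x) = 2.
Multiply by 6: 2·(2E) − 3·(2E) + 6·(14 + x) = 12, i.e. 84 + 6x − (84 + 5x) = 12.
Collecting terms: x = 12.
Then 2E = 84 + 5·12 = 144, so E = 72, V = 2E/3 = 48, F = 14 + 12 = 26.

72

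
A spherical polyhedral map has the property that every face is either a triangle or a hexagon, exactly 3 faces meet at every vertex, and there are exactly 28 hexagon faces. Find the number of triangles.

Let x be the number of triangles; then F = 28 + x.
Edge–face incidences: 2E = 6·28 + 3·x = 168 + 3x.
Every vertex has degree 3, so 3V = 2E.
Euler: V − E + F = 2 ⇒ (2E)/3 − E + (28 + x) = 2.
Multiply by 6: 2·(2E) − 3·(2E) + 6·(28 + x) = 12, i.e. 168 + 6x − (168 + 3x) = 12.
Collecting terms: 3x = 12, so x = 4.
Then 2E = 168 + 3·4 = 180, so E = 90, V = 2E/3 = 60, F = 28 + 4 = 32.

4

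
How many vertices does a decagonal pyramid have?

A pyramid on an n-gon base has one n-gon and n triangles: V = 10 + 1 = 11, E = 2·10 = 20, F = 10 + 1 = 11.

11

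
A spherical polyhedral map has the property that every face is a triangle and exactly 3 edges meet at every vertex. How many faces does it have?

4

Each face has 3 edges and each edge borders two faces, so 2E = 3F.
Each vertex has degree 3, so 3V = 2E and hence V = 3F/3.
Euler: V − E + F = 2 ⇒ (3F/3) − (3F/2) + F = 2.
Multiply by 6: (6 − 9 + 6)F = 12, i.e. 3F = 12.
So F = 4, E = 3·4/2 = 6, V = 3·4/3 = 4.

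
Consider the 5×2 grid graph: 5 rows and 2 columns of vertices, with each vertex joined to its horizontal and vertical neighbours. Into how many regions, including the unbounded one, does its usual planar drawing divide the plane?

5

The grid has V = 5·2 = 10 vertices and E = 5·1 + 2·4 = 13 edges.
F = 2 − V + E = 2 − 10 + 13 = 5.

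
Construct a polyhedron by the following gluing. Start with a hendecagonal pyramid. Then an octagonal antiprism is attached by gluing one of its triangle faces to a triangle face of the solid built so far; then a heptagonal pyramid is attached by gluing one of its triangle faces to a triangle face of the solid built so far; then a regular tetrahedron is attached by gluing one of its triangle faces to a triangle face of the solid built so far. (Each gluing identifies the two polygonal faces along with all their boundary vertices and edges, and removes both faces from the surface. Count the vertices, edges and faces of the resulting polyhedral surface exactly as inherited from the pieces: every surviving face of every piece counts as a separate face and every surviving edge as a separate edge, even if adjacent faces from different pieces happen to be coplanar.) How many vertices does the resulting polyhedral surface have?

A hendecagonal pyramid: V=12, E=22, F=12.
Attach an octagonal antiprism (V=16, E=32, F=18) along a 3-gon: merge 3 vertices and 3 edges, delete both glued faces → V=25, E=51, F=28.
Attach a heptagonal pyramid (V=8, E=14, F=8) along a 3-gon: merge 3 vertices and 3 edges, delete both glued faces → V=30, E=62, F=34.
Attach a regular tetrahedron (V=4, E=6, F=4) along a 3-gon: merge 3 vertices and 3 edges, delete both glued faces → V=31, E=65, F=36.
Check: V − E + F = 31 − 65 + 36 = 2.

31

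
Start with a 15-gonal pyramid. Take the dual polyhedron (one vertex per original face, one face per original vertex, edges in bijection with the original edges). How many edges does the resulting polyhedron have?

30

The base solid has V = 16, E = 30, F = 16.
The dual swaps V and F and preserves E: V′ = F = 16, E′ = E = 30, F′ = V = 16.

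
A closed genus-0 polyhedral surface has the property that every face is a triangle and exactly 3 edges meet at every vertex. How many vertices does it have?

Each face has 3 edges and each edge borders two faces, so 2E = 3F.
Each vertex has degree 3, so 3V = 2E and hence V = 3F/3.
Euler: V − E + F = 2 ⇒ (3F/3) − (3F/2) + F = 2.
Multiply by 6: (6 − 9 + 6)F = 12, i.e. 3F = 12.
So F = 4, E = 3·4/2 = 6, V = 3·4/3 = 4.

4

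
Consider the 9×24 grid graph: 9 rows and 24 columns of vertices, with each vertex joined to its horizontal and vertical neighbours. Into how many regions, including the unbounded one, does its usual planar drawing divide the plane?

The grid has V = 9·24 = 216 vertices and E = 9·23 + 24·8 = 399 edges.
F = 2 − V + E = 2 − 216 + 399 = 185.

185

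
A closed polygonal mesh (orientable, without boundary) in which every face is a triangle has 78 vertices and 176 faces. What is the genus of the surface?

6

Every face is a triangle, so 2E = 3·176 = 528, giving E = 264.
χ = V − E + F = 78 − 264 + 176 = -10.
For a closed orientable surface χ = 2 − 2g, so g = (2 − (-10))/2 = 6.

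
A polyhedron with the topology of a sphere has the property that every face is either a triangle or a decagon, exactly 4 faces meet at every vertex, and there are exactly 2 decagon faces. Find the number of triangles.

Let x be the number of triangles; then F = 2 + x.
Edge–face incidences: 2E = 10·2 + 3·x = 20 + 3x.
Every vertex has degree 4, so 4V = 2E.
Euler: V − E + F = 2 ⇒ (2E)/4 − E + (2 + x) = 2.
Multiply by 8: 2·(2E) − 4·(2E) + 8·(2 + x) = 16, i.e. 16 + 8x − 2·(20 + 3x) = 16.
Collecting terms: 2x − 24 = 16, so 2x = 40, so x = 20.
Then 2E = 20 + 3·20 = 80, so E = 40, V = 2E/4 = 20, F = 2 + 20 = 22.

20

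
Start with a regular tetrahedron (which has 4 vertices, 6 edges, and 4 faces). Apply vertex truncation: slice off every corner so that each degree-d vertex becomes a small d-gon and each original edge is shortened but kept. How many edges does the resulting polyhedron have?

Truncation replaces each original edge-end by a new vertex, so V′ = 2E = 12.
Each original edge survives, and each old vertex of degree d contributes d new edges; summing degrees gives Σd = 2E, so E′ = E + 2E = 3E = 18.
Each original face survives and each original vertex becomes one new face: F′ = F + V = 8.

18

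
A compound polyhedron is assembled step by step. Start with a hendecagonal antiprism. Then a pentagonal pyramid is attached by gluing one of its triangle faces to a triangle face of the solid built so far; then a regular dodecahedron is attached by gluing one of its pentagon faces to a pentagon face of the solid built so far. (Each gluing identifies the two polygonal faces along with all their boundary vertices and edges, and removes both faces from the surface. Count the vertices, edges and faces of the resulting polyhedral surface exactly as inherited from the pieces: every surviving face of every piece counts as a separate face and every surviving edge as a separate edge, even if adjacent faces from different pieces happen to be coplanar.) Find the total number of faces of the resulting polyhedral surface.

38

A hendecagonal antiprism: V=22, E=44, F=24.
Attach a pentagonal pyramid (V=6, E=10, F=6) along a 3-gon: merge 3 vertices and 3 edges, delete both glued faces → V=25, E=51, F=28.
Attach a regular dodecahedron (V=20, E=30, F=12) along a 5-gon: merge 5 vertices and 5 edges, delete both glued faces → V=40, E=76, F=38.
Check: V − E + F = 40 − 76 + 38 = 2.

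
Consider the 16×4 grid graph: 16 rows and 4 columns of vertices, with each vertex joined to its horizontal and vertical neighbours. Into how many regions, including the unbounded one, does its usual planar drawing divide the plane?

The grid has V = 16·4 = 64 vertices and E = 16·3 + 4·15 = 108 edges.
F = 2 − V + E = 2 − 64 + 108 = 46.

46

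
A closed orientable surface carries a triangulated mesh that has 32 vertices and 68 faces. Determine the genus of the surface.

2

Every face is a triangle, so 2E = 3·68 = 204, giving E = 102.
χ = V − E + F = 32 − 102 + 68 = -2.
For a closed orientable surface χ = 2 − 2g, so g = (2 − (-2))/2 = 2.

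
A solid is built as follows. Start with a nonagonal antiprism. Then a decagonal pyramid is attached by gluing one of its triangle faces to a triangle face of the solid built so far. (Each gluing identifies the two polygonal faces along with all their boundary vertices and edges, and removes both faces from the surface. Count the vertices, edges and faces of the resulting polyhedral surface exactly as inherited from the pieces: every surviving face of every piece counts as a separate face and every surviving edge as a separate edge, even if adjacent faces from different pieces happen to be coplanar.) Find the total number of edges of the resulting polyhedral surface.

53

A nonagonal antiprism: V=18, E=36, F=20.
Attach a decagonal pyramid (V=11, E=20, F=11) along a 3-gon: merge 3 vertices and 3 edges, delete both glued faces → V=26, E=53, F=29.
Check: V − E + F = 26 − 53 + 29 = 2.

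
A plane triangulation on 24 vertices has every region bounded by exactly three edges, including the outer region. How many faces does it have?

In a plane triangulation 3F = 2E and V − E + F = 2, so F = 2V − 4 = 2·24 − 4 = 44.

44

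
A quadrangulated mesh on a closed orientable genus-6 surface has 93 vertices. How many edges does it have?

χ = 2 − 2·6 = -10, and every face is a square so 4F = 2E.
V − E + F = -10 with E = 4F/2 gives 93 − (4/2 − 1)·F = -10, so F = 103 and E = 206.

206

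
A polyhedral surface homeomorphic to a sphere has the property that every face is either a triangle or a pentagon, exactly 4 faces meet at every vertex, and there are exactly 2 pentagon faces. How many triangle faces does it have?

Let x be the number of triangles; then F = 2 + x.
Edge–face incidences: 2E = 5·2 + 3·x = 10 + 3x.
Every vertex has degree 4, so 4V = 2E.
Euler: V − E + F = 2 ⇒ (2E)/4 − E + (2 + x) = 2.
Multiply by 8: 2·(2E) − 4·(2E) + 8·(2 + x) = 16, i.e. 16 + 8x − 2·(10 + 3x) = 16.
Collecting terms: 2x − 4 = 16, so 2x = 20, so x = 10.
Then 2E = 10 + 3·10 = 40, so E = 20, V = 2E/4 = 10, F = 2 + 10 = 12.

10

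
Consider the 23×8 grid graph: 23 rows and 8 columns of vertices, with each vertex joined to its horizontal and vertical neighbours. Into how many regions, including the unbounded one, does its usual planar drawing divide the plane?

The grid has V = 23·8 = 184 vertices and E = 23·7 + 8·22 = 337 edges.
F = 2 − V + E = 2 − 184 + 337 = 155.

155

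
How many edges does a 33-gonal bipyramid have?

99

A bipyramid over an n-gon has 2n triangular faces and n + 2 vertices: V = 33 + 2 = 35, E = 3·33 = 99, F = 2·33 = 66.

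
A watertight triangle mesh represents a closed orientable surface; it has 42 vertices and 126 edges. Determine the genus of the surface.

Every face is a triangle and each edge borders two faces, so 3F = 2·126, giving F = 84.
χ = V − E + F = 42 − 126 + 84 = 0.
For a closed orientable surface χ = 2 − 2g, so g = (2 − (0))/2 = 1.

1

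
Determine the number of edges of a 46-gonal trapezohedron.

184

The n-trapezohedron (dual of the n-antiprism) has V = 2·46 + 2 = 94, E = 4·46 = 184, F = 2·46 = 92.
Check: V − E + F = 94 − 184 + 92 = 2.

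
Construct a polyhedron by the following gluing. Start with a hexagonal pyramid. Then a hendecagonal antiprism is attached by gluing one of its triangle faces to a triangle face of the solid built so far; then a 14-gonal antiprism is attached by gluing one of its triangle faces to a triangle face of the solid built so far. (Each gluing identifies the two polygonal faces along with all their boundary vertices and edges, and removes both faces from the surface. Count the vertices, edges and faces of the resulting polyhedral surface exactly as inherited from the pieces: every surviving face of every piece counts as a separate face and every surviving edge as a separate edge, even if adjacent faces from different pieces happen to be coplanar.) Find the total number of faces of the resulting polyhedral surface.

A hexagonal pyramid: V=7, E=12, F=7.
Attach a hendecagonal antiprism (V=22, E=44, F=24) along a 3-gon: merge 3 vertices and 3 edges, delete both glued faces → V=26, E=53, F=29.
Attach a 14-gonal antiprism (V=28, E=56, F=30) along a 3-gon: merge 3 vertices and 3 edges, delete both glued faces → V=51, E=106, F=57.
Check: V − E + F = 51 − 106 + 57 = 2.

57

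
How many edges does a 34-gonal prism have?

102

A prism on an n-gon has two n-gon bases and n rectangular sides: V = 2·34 = 68, E = 3·34 = 102, F = 34 + 2 = 36.
Check: V − E + F = 68 − 102 + 36 = 2.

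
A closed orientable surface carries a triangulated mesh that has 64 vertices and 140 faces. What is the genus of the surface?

Every face is a triangle, so 2E = 3·140 = 420, giving E = 210.
χ = V − E + F = 64 − 210 + 140 = -6.
For a closed orientable surface χ = 2 − 2g, so g = (2 − (-6))/2 = 4.

4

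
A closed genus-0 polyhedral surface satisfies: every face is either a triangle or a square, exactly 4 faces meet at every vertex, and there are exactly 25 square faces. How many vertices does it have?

31

Let x be the number of triangles; then F = 25 + x.
Edge–face incidences: 2E = 4·25 + 3·x = 100 + 3x.
Every vertex has degree 4, so 4V = 2E.
Euler: V − E + F = 2 ⇒ (2E)/4 − E + (25 + x) = 2.
Multiply by 8: 2·(2E) − 4·(2E) + 8·(25 + x) = 16, i.e. 200 + 8x − 2·(100 + 3x) = 16.
Collecting terms: 2x = 16, so x = 8.
Then 2E = 100 + 3·8 = 124, so E = 62, V = 2E/4 = 31, F = 25 + 8 = 33.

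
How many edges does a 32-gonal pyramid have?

64

A pyramid on an n-gon base has one n-gon and n triangles: V = 32 + 1 = 33, E = 2·32 = 64, F = 32 + 1 = 33.
Check: V − E + F = 33 − 64 + 33 = 2.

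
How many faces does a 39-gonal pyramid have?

A pyramid on an n-gon base has one n-gon and n triangles: V = 39 + 1 = 40, E = 2·39 = 78, F = 39 + 1 = 40.

40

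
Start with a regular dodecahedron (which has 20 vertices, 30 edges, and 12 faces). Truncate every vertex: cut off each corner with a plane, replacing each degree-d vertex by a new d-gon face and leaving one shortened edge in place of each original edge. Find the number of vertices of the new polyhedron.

60

Truncation replaces each original edge-end by a new vertex, so V′ = 2E = 60.
Each original edge survives, and each old vertex of degree d contributes d new edges; summing degrees gives Σd = 2E, so E′ = E + 2E = 3E = 90.
Each original face survives and each original vertex becomes one new face: F′ = F + V = 32.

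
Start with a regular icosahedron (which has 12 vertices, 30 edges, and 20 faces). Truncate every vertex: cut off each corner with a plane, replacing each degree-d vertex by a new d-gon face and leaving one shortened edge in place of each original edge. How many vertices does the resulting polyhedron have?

Truncation replaces each original edge-end by a new vertex, so V′ = 2E = 60.
Each original edge survives, and each old vertex of degree d contributes d new edges; summing degrees gives Σd = 2E, so E′ = E + 2E = 3E = 90.
Each original face survives and each original vertex becomes one new face: F′ = F + V = 32.

60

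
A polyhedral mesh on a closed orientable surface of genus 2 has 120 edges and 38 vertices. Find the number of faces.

80

For a closed orientable surface of genus 2, χ = 2 − 2·2 = -2.
F = -2 − V + E = -2 − 38 + 120 = 80.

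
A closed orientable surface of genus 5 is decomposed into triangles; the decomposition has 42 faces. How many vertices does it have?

13

χ = 2 − 2·5 = -8, and every face is a triangle so 3F = 2E.
E = 3·42/2 = 63. Then V = -8 + E − F = -8 + 63 − 42 = 13.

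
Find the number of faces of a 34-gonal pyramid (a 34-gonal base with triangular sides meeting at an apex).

35

A pyramid on an n-gon base has one n-gon and n triangles: V = 34 + 1 = 35, E = 2·34 = 68, F = 34 + 1 = 35.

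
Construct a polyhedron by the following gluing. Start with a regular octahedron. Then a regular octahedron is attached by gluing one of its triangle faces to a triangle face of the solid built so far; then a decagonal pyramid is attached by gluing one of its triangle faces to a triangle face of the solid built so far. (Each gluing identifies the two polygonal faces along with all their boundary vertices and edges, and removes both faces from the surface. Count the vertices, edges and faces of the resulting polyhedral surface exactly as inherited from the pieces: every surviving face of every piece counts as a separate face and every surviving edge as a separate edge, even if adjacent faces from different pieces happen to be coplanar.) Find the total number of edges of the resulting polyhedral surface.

A regular octahedron: V=6, E=12, F=8.
Attach a regular octahedron (V=6, E=12, F=8) along a 3-gon: merge 3 vertices and 3 edges, delete both glued faces → V=9, E=21, F=14.
Attach a decagonal pyramid (V=11, E=20, F=11) along a 3-gon: merge 3 vertices and 3 edges, delete both glued faces → V=17, E=38, F=23.
Check: V − E + F = 17 − 38 + 23 = 2.

38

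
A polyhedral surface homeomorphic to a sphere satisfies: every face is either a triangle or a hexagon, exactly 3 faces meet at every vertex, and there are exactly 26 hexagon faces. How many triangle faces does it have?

4

Let x be the number of triangles; then F = 26 + x.
Edge–face incidences: 2E = 6·26 + 3·x = 156 + 3x.
Every vertex has degree 3, so 3V = 2E.
Euler: V − E + F = 2 ⇒ (2E)/3 − E + (26 + x) = 2.
Multiply by 6: 2·(2E) − 3·(2E) + 6·(26 + x) = 12, i.e. 156 + 6x − (156 + 3x) = 12.
Collecting terms: 3x = 12, so x = 4.
Then 2E = 156 + 3·4 = 168, so E = 84, V = 2E/3 = 56, F = 26 + 4 = 30.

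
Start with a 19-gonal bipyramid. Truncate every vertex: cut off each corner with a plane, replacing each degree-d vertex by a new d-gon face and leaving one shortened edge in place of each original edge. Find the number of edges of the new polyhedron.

The base solid has V = 21, E = 57, F = 38.
Truncation replaces each original edge-end by a new vertex, so V′ = 2E = 114.
Each original edge survives, and each old vertex of degree d contributes d new edges; summing degrees gives Σd = 2E, so E′ = E + 2E = 3E = 171.
Each original face survives and each original vertex becomes one new face: F′ = F + V = 59.

171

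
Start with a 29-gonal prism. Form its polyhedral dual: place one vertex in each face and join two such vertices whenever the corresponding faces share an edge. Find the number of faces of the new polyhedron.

58

The base solid has V = 58, E = 87, F = 31.
The dual swaps V and F and preserves E: V′ = F = 31, E′ = E = 87, F′ = V = 58.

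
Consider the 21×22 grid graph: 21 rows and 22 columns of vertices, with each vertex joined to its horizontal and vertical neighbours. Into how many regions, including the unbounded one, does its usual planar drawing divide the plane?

421

The grid has V = 21·22 = 462 vertices and E = 21·21 + 22·20 = 881 edges.
F = 2 − V + E = 2 − 462 + 881 = 421.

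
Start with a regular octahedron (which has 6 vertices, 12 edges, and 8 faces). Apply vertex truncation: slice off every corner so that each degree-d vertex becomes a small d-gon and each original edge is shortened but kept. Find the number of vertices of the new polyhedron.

24

Truncation replaces each original edge-end by a new vertex, so V′ = 2E = 24.
Each original edge survives, and each old vertex of degree d contributes d new edges; summing degrees gives Σd = 2E, so E′ = E + 2E = 3E = 36.
Each original face survives and each original vertex becomes one new face: F′ = F + V = 14.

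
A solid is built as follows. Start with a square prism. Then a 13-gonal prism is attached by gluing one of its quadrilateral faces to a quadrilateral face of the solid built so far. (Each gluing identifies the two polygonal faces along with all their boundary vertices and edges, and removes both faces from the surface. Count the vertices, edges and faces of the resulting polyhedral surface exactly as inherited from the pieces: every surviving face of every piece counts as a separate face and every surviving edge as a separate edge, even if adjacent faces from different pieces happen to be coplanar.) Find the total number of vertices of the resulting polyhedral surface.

A square prism: V=8, E=12, F=6.
Attach a 13-gonal prism (V=26, E=39, F=15) along a 4-gon: merge 4 vertices and 4 edges, delete both glued faces → V=30, E=47, F=19.
Check: V − E + F = 30 − 47 + 19 = 2.

30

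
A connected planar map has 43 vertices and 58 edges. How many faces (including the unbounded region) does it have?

17

Euler's formula for a connected plane graph: V − E + F = 2, so F = 2 − 43 + 58 = 17.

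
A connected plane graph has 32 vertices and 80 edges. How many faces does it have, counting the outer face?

Euler's formula for a connected plane graph: V − E + F = 2, so F = 2 − 32 + 80 = 50.

50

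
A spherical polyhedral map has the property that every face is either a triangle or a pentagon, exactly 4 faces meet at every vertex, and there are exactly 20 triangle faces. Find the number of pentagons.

Let x be the number of pentagons; then F = 20 + x.
Edge–face incidences: 2E = 3·20 + 5·x = 60 + 5x.
Every vertex has degree 4, so 4V = 2E.
Euler: V − E + F = 2 ⇒ (2E)/4 − E + (20 + x) = 2.
Multiply by 8: 2·(2E) − 4·(2E) + 8·(20 + x) = 16, i.e. 160 + 8x − 2·(60 + 5x) = 16.
Collecting terms: −2x + 40 = 16, so −2x = −24, so x = 12.
Then 2E = 60 + 5·12 = 120, so E = 60, V = 2E/4 = 30, F = 20 + 12 = 32.

12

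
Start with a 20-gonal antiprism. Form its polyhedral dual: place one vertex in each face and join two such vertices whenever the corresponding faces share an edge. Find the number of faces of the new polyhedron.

40

The base solid has V = 40, E = 80, F = 42.
The dual swaps V and F and preserves E: V′ = F = 42, E′ = E = 80, F′ = V = 40.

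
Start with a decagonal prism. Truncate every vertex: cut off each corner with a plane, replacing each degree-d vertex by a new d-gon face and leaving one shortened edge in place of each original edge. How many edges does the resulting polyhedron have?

The base solid has V = 20, E = 30, F = 12.
Truncation replaces each original edge-end by a new vertex, so V′ = 2E = 60.
Each original edge survives, and each old vertex of degree d contributes d new edges; summing degrees gives Σd = 2E, so E′ = E + 2E = 3E = 90.
Each original face survives and each original vertex becomes one new face: F′ = F + V = 32.

90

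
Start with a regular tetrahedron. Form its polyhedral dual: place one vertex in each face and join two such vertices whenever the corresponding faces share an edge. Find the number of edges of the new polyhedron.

The base solid has V = 4, E = 6, F = 4.
The dual swaps V and F and preserves E: V′ = F = 4, E′ = E = 6, F′ = V = 4.

6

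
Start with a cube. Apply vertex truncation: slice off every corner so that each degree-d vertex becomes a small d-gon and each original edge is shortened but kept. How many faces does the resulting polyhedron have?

The base solid has V = 8, E = 12, F = 6.
Truncation replaces each original edge-end by a new vertex, so V′ = 2E = 24.
Each original edge survives, and each old vertex of degree d contributes d new edges; summing degrees gives Σd = 2E, so E′ = E + 2E = 3E = 36.
Each original face survives and each original vertex becomes one new face: F′ = F + V = 14.

14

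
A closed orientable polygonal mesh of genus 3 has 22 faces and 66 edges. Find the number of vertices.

For a closed orientable surface of genus 3, χ = 2 − 2·3 = -4.
V = -4 + E − F = -4 + 66 − 22 = 40.

40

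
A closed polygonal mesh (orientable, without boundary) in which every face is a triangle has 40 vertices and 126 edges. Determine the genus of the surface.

2

Every face is a triangle and each edge borders two faces, so 3F = 2·126, giving F = 84.
χ = V − E + F = 40 − 126 + 84 = -2.
For a closed orientable surface χ = 2 − 2g, so g = (2 − (-2))/2 = 2.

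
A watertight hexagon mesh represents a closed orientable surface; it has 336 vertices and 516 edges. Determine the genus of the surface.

Every face is a hexagon and each edge borders two faces, so 6F = 2·516, giving F = 172.
χ = V − E + F = 336 − 516 + 172 = -8.
For a closed orientable surface χ = 2 − 2g, so g = (2 − (-8))/2 = 5.

5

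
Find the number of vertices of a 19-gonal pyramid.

A pyramid on an n-gon base has one n-gon and n triangles: V = 19 + 1 = 20, E = 2·19 = 38, F = 19 + 1 = 20.

20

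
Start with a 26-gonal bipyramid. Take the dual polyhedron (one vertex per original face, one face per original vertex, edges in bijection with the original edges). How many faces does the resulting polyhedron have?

28

The base solid has V = 28, E = 78, F = 52.
The dual swaps V and F and preserves E: V′ = F = 52, E′ = E = 78, F′ = V = 28.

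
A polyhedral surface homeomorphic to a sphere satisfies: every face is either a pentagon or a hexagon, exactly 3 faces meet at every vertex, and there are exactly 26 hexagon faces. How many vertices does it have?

Let x be the number of pentagons; then F = 26 + x.
Edge–face incidences: 2E = 6·26 + 5·x = 156 + 5x.
Every vertex has degree 3, so 3V = 2E.
Euler: V − E + F = 2 ⇒ (2E)/3 − E + (26 + x) = 2.
Multiply by 6: 2·(2E) − 3·(2E) + 6·(26 + x) = 12, i.e. 156 + 6x − (156 + 5x) = 12.
Collecting terms: x = 12.
Then 2E = 156 + 5·12 = 216, so E = 108, V = 2E/3 = 72, F = 26 + 12 = 38.

72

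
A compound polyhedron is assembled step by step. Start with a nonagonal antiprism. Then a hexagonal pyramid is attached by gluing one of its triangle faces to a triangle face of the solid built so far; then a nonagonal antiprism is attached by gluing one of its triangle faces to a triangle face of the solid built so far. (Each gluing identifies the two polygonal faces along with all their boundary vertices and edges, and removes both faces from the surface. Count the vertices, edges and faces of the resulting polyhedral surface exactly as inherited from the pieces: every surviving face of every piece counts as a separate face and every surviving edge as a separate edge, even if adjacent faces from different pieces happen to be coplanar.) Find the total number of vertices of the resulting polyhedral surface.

A nonagonal antiprism: V=18, E=36, F=20.
Attach a hexagonal pyramid (V=7, E=12, F=7) along a 3-gon: merge 3 vertices and 3 edges, delete both glued faces → V=22, E=45, F=25.
Attach a nonagonal antiprism (V=18, E=36, F=20) along a 3-gon: merge 3 vertices and 3 edges, delete both glued faces → V=37, E=78, F=43.
Check: V − E + F = 37 − 78 + 43 = 2.

37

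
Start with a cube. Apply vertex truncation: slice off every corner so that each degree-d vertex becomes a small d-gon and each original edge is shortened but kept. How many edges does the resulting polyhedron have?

36

The base solid has V = 8, E = 12, F = 6.
Truncation replaces each original edge-end by a new vertex, so V′ = 2E = 24.
Each original edge survives, and each old vertex of degree d contributes d new edges; summing degrees gives Σd = 2E, so E′ = E + 2E = 3E = 36.
Each original face survives and each original vertex becomes one new face: F′ = F + V = 14.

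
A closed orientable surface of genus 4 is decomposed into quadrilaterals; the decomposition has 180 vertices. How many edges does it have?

χ = 2 − 2·4 = -6, and every face is a square so 4F = 2E.
V − E + F = -6 with E = 4F/2 gives 180 − (4/2 − 1)·F = -6, so F = 186 and E = 372.

372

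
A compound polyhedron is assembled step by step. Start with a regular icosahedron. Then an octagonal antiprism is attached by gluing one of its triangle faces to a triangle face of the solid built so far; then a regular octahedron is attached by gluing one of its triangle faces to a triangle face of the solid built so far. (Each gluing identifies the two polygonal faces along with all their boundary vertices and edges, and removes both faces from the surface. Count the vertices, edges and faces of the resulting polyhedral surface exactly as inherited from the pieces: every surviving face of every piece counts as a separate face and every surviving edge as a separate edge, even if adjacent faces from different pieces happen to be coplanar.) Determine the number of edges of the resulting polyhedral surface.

A regular icosahedron: V=12, E=30, F=20.
Attach an octagonal antiprism (V=16, E=32, F=18) along a 3-gon: merge 3 vertices and 3 edges, delete both glued faces → V=25, E=59, F=36.
Attach a regular octahedron (V=6, E=12, F=8) along a 3-gon: merge 3 vertices and 3 edges, delete both glued faces → V=28, E=68, F=42.
Check: V − E + F = 28 − 68 + 42 = 2.

68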